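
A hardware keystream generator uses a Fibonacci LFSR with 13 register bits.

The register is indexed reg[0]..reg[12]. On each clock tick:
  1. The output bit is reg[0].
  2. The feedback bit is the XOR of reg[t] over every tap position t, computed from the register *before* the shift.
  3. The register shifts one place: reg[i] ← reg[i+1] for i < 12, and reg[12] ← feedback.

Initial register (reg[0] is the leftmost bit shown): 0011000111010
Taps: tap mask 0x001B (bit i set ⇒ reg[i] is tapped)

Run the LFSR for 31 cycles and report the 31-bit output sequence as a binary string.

k : reg_k → out_k, fb_k
0: 0011000111010 → 0, fb=1
1: 0110001110101 → 0, fb=1
2: 1100011101011 → 1, fb=0
3: 1000111010110 → 1, fb=0
4: 0001110101100 → 0, fb=0
5: 0011101011000 → 0, fb=0
6: 0111010110000 → 0, fb=0
7: 1110101100000 → 1, fb=1
8: 1101011000001 → 1, fb=1
9: 1010110000011 → 1, fb=0
10: 0101100000110 → 0, fb=1
11: 1011000001101 → 1, fb=0
12: 0110000011010 → 0, fb=1
13: 1100000110101 → 1, fb=0
14: 1000001101010 → 1, fb=1
15: 0000011010101 → 0, fb=0
16: 0000110101010 → 0, fb=1
17: 0001101010101 → 0, fb=0
18: 0011010101010 → 0, fb=1
19: 0110101010101 → 0, fb=0
20: 1101010101010 → 1, fb=1
21: 1010101010101 → 1, fb=0
22: 0101010101010 → 0, fb=0
23: 1010101010100 → 1, fb=0
24: 0101010101000 → 0, fb=0
25: 1010101010000 → 1, fb=0
26: 0101010100000 → 0, fb=0
27: 1010101000000 → 1, fb=0
28: 0101010000000 → 0, fb=0
29: 1010100000000 → 1, fb=0
30: 0101000000000 → 0, fb=0

0011000111010110000011010101010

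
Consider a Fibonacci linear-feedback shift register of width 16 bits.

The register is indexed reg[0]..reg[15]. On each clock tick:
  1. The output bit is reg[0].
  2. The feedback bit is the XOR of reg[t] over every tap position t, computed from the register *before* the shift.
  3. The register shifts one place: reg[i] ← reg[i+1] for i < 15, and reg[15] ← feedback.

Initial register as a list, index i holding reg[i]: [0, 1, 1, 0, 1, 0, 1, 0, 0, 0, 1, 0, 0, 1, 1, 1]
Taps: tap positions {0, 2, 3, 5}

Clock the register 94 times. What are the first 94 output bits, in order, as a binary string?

k : reg_k → out_k, fb_k
0: 0110101000100111 → 0, fb=1
1: 1101010001001111 → 1, fb=1
2: 1010100010011111 → 1, fb=0
3: 0101000100111110 → 0, fb=1
4: 1010001001111101 → 1, fb=0
5: 0100010011111010 → 0, fb=1
6: 1000100111110101 → 1, fb=1
7: 0001001111101011 → 0, fb=1
8: 0010011111010111 → 0, fb=0
9: 0100111110101110 → 0, fb=1
10: 1001111101011101 → 1, fb=1
11: 0011111010111011 → 0, fb=1
12: 0111110101110111 → 0, fb=1
13: 1111101011101111 → 1, fb=1
14: 1111010111011111 → 1, fb=0
15: 1110101110111110 → 1, fb=0
16: 1101011101111100 → 1, fb=1
17: 1010111011111001 → 1, fb=1
18: 0101110111110011 → 0, fb=0
19: 1011101111100110 → 1, fb=1
20: 0111011111001101 → 0, fb=1
21: 1110111110011011 → 1, fb=1
22: 1101111100110111 → 1, fb=1
23: 1011111001101111 → 1, fb=0
24: 0111110011011110 → 0, fb=1
25: 1111100110111101 → 1, fb=1
26: 1111001101111011 → 1, fb=1
27: 1110011011110111 → 1, fb=1
28: 1100110111101111 → 1, fb=0
29: 1001101111011110 → 1, fb=0
30: 0011011110111100 → 0, fb=1
31: 0110111101111001 → 0, fb=0
32: 1101111011110010 → 1, fb=1
33: 1011110111100101 → 1, fb=0
34: 0111101111001010 → 0, fb=0
35: 1111011110010100 → 1, fb=0
36: 1110111100101000 → 1, fb=1
37: 1101111001010001 → 1, fb=1
38: 1011110010100011 → 1, fb=0
39: 0111100101000110 → 0, fb=0
40: 1111001010001100 → 1, fb=1
41: 1110010100011001 → 1, fb=1
42: 1100101000110011 → 1, fb=1
43: 1001010001100111 → 1, fb=1
44: 0010100011001111 → 0, fb=1
45: 0101000110011111 → 0, fb=1
46: 1010001100111111 → 1, fb=0
47: 0100011001111110 → 0, fb=1
48: 1000110011111101 → 1, fb=0
49: 0001100111111010 → 0, fb=1
50: 0011001111110101 → 0, fb=0
51: 0110011111101010 → 0, fb=0
52: 1100111111010100 → 1, fb=0
53: 1001111110101000 → 1, fb=1
54: 0011111101010001 → 0, fb=1
55: 0111111010100011 → 0, fb=1
56: 1111110101000111 → 1, fb=0
57: 1111101010001110 → 1, fb=1
58: 1111010100011101 → 1, fb=0
59: 1110101000111010 → 1, fb=0
60: 1101010001110100 → 1, fb=1
61: 1010100011101001 → 1, fb=0
62: 0101000111010010 → 0, fb=1
63: 1010001110100101 → 1, fb=0
64: 0100011101001010 → 0, fb=1
65: 1000111010010101 → 1, fb=0
66: 0001110100101010 → 0, fb=0
67: 0011101001010100 → 0, fb=0
68: 0111010010101000 → 0, fb=1
69: 1110100101010001 → 1, fb=0
70: 1101001010100010 → 1, fb=0
71: 1010010101000100 → 1, fb=1
72: 0100101010001001 → 0, fb=0
73: 1001010100010010 → 1, fb=1
74: 0010101000100101 → 0, fb=1
75: 0101010001001011 → 0, fb=0
76: 1010100010010110 → 1, fb=0
77: 0101000100101100 → 0, fb=1
78: 1010001001011001 → 1, fb=0
79: 0100010010110010 → 0, fb=1
80: 1000100101100101 → 1, fb=1
81: 0001001011001011 → 0, fb=1
82: 0010010110010111 → 0, fb=0
83: 0100101100101110 → 0, fb=0
84: 1001011001011100 → 1, fb=1
85: 0010110010111001 → 0, fb=0
86: 0101100101110010 → 0, fb=1
87: 1011001011100101 → 1, fb=1
88: 0110010111001011 → 0, fb=0
89: 1100101110010110 → 1, fb=1
90: 1001011100101101 → 1, fb=1
91: 0010111001011011 → 0, fb=0
92: 0101110010110110 → 0, fb=0
93: 1011100101101100 → 1, fb=1

0110101000100111110101110111110011011110111100101000110011111101010001110100101010001001011001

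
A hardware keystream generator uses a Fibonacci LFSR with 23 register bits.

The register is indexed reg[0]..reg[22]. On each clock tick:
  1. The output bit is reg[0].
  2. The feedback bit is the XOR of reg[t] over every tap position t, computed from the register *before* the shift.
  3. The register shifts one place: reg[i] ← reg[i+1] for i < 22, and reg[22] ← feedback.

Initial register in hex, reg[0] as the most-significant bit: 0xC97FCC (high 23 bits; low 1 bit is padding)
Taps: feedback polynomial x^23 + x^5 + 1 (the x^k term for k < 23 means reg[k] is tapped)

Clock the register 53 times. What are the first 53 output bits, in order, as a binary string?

k : reg_k → out_k, fb_k
0: 11001001011111111100110 → 1, fb=1
1: 10010010111111111001101 → 1, fb=1
2: 00100101111111110011011 → 0, fb=1
3: 01001011111111100110111 → 0, fb=0
4: 10010111111111001101110 → 1, fb=0
5: 00101111111110011011100 → 0, fb=1
6: 01011111111100110111001 → 0, fb=1
7: 10111111111001101110011 → 1, fb=0
8: 01111111110011011100110 → 0, fb=1
9: 11111111100110111001101 → 1, fb=0
10: 11111111001101110011010 → 1, fb=0
11: 11111110011011100110100 → 1, fb=0
12: 11111100110111001101000 → 1, fb=0
13: 11111001101110011010000 → 1, fb=1
14: 11110011011100110100001 → 1, fb=1
15: 11100110111001101000011 → 1, fb=0
16: 11001101110011010000110 → 1, fb=0
17: 10011011100110100001100 → 1, fb=1
18: 00110111001101000011001 → 0, fb=1
19: 01101110011010000110011 → 0, fb=1
20: 11011100110100001100111 → 1, fb=0
21: 10111001101000011001110 → 1, fb=1
22: 01110011010000110011101 → 0, fb=0
23: 11100110100001100111010 → 1, fb=0
24: 11001101000011001110100 → 1, fb=0
25: 10011010000110011101000 → 1, fb=1
26: 00110100001100111010001 → 0, fb=1
27: 01101000011001110100011 → 0, fb=0
28: 11010000110011101000110 → 1, fb=1
29: 10100001100111010001101 → 1, fb=1
30: 01000011001110100011011 → 0, fb=0
31: 10000110011101000110110 → 1, fb=0
32: 00001100111010001101100 → 0, fb=1
33: 00011001110100011011001 → 0, fb=0
34: 00110011101000110110010 → 0, fb=0
35: 01100111010001101100100 → 0, fb=1
36: 11001110100011011001001 → 1, fb=0
37: 10011101000110110010010 → 1, fb=0
38: 00111010001101100100100 → 0, fb=0
39: 01110100011011001001000 → 0, fb=1
40: 11101000110110010010001 → 1, fb=1
41: 11010001101100100100011 → 1, fb=1
42: 10100011011001001000111 → 1, fb=1
43: 01000110110010010001111 → 0, fb=1
44: 10001101100100100011111 → 1, fb=0
45: 00011011001001000111110 → 0, fb=0
46: 00110110010010001111100 → 0, fb=1
47: 01101100100100011111001 → 0, fb=1
48: 11011001001000111110011 → 1, fb=1
49: 10110010010001111100111 → 1, fb=1
50: 01100100100011111001111 → 0, fb=1
51: 11001001000111110011111 → 1, fb=1
52: 10010010001111100111111 → 1, fb=1

11001001011111111100110111001101000011001110100011011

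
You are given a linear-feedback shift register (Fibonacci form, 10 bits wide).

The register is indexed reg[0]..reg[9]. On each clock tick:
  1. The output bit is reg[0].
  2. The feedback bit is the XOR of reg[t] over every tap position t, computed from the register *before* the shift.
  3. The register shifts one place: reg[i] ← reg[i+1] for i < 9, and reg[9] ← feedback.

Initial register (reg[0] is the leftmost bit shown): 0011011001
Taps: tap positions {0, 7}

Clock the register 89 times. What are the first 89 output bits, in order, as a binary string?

00110110010001010011011110111010101110011001110111011100111010100111010000011110110111000

k : reg_k → out_k, fb_k
0: 0011011001 → 0, fb=0
1: 0110110010 → 0, fb=0
2: 1101100100 → 1, fb=0
3: 1011001000 → 1, fb=1
4: 0110010001 → 0, fb=0
5: 1100100010 → 1, fb=1
6: 1001000101 → 1, fb=0
7: 0010001010 → 0, fb=0
8: 0100010100 → 0, fb=1
9: 1000101001 → 1, fb=1
10: 0001010011 → 0, fb=0
11: 0010100110 → 0, fb=1
12: 0101001101 → 0, fb=1
13: 1010011011 → 1, fb=1
14: 0100110111 → 0, fb=1
15: 1001101111 → 1, fb=0
16: 0011011110 → 0, fb=1
17: 0110111101 → 0, fb=1
18: 1101111011 → 1, fb=1
19: 1011110111 → 1, fb=0
20: 0111101110 → 0, fb=1
21: 1111011101 → 1, fb=0
22: 1110111010 → 1, fb=1
23: 1101110101 → 1, fb=0
24: 1011101010 → 1, fb=1
25: 0111010101 → 0, fb=1
26: 1110101011 → 1, fb=1
27: 1101010111 → 1, fb=0
28: 1010101110 → 1, fb=0
29: 0101011100 → 0, fb=1
30: 1010111001 → 1, fb=1
31: 0101110011 → 0, fb=0
32: 1011100110 → 1, fb=0
33: 0111001100 → 0, fb=1
34: 1110011001 → 1, fb=1
35: 1100110011 → 1, fb=1
36: 1001100111 → 1, fb=0
37: 0011001110 → 0, fb=1
38: 0110011101 → 0, fb=1
39: 1100111011 → 1, fb=1
40: 1001110111 → 1, fb=0
41: 0011101110 → 0, fb=1
42: 0111011101 → 0, fb=1
43: 1110111011 → 1, fb=1
44: 1101110111 → 1, fb=0
45: 1011101110 → 1, fb=0
46: 0111011100 → 0, fb=1
47: 1110111001 → 1, fb=1
48: 1101110011 → 1, fb=1
49: 1011100111 → 1, fb=0
50: 0111001110 → 0, fb=1
51: 1110011101 → 1, fb=0
52: 1100111010 → 1, fb=1
53: 1001110101 → 1, fb=0
54: 0011101010 → 0, fb=0
55: 0111010100 → 0, fb=1
56: 1110101001 → 1, fb=1
57: 1101010011 → 1, fb=1
58: 1010100111 → 1, fb=0
59: 0101001110 → 0, fb=1
60: 1010011101 → 1, fb=0
61: 0100111010 → 0, fb=0
62: 1001110100 → 1, fb=0
63: 0011101000 → 0, fb=0
64: 0111010000 → 0, fb=0
65: 1110100000 → 1, fb=1
66: 1101000001 → 1, fb=1
67: 1010000011 → 1, fb=1
68: 0100000111 → 0, fb=1
69: 1000001111 → 1, fb=0
70: 0000011110 → 0, fb=1
71: 0000111101 → 0, fb=1
72: 0001111011 → 0, fb=0
73: 0011110110 → 0, fb=1
74: 0111101101 → 0, fb=1
75: 1111011011 → 1, fb=1
76: 1110110111 → 1, fb=0
77: 1101101110 → 1, fb=0
78: 1011011100 → 1, fb=0
79: 0110111000 → 0, fb=0
80: 1101110000 → 1, fb=1
81: 1011100001 → 1, fb=1
82: 0111000011 → 0, fb=0
83: 1110000110 → 1, fb=0
84: 1100001100 → 1, fb=0
85: 1000011000 → 1, fb=1
86: 0000110001 → 0, fb=0
87: 0001100010 → 0, fb=0
88: 0011000100 → 0, fb=1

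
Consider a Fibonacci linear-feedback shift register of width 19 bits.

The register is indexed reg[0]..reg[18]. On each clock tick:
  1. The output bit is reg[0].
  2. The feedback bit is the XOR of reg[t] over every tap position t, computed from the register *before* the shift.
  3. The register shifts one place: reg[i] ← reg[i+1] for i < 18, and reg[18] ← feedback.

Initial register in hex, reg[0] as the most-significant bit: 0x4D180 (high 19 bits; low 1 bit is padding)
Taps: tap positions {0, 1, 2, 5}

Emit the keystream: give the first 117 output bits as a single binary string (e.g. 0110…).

k : reg_k → out_k, fb_k
0: 0100110100011000000 → 0, fb=0
1: 1001101000110000000 → 1, fb=1
2: 0011010001100000001 → 0, fb=0
3: 0110100011000000010 → 0, fb=0
4: 1101000110000000100 → 1, fb=0
5: 1010001100000001000 → 1, fb=0
6: 0100011000000010000 → 0, fb=0
7: 1000110000000100000 → 1, fb=0
8: 0001100000001000000 → 0, fb=0
9: 0011000000010000000 → 0, fb=1
10: 0110000000100000001 → 0, fb=0
11: 1100000001000000010 → 1, fb=0
12: 1000000010000000100 → 1, fb=1
13: 0000000100000001001 → 0, fb=0
14: 0000001000000010010 → 0, fb=0
15: 0000010000000100100 → 0, fb=1
16: 0000100000001001001 → 0, fb=0
17: 0001000000010010010 → 0, fb=0
18: 0010000000100100100 → 0, fb=1
19: 0100000001001001001 → 0, fb=1
20: 1000000010010010011 → 1, fb=1
21: 0000000100100100111 → 0, fb=0
22: 0000001001001001110 → 0, fb=0
23: 0000010010010011100 → 0, fb=1
24: 0000100100100111001 → 0, fb=0
25: 0001001001001110010 → 0, fb=0
26: 0010010010011100100 → 0, fb=0
27: 0100100100111001000 → 0, fb=1
28: 1001001001110010001 → 1, fb=1
29: 0010010011100100011 → 0, fb=0
30: 0100100111001000110 → 0, fb=1
31: 1001001110010001101 → 1, fb=1
32: 0010011100100011011 → 0, fb=0
33: 0100111001000110110 → 0, fb=0
34: 1001110010001101100 → 1, fb=0
35: 0011100100011011000 → 0, fb=1
36: 0111001000110110001 → 0, fb=0
37: 1110010001101100010 → 1, fb=0
38: 1100100011011000100 → 1, fb=0
39: 1001000110110001000 → 1, fb=1
40: 0010001101100010001 → 0, fb=1
41: 0100011011000100011 → 0, fb=0
42: 1000110110001000110 → 1, fb=0
43: 0001101100010001100 → 0, fb=0
44: 0011011000100011000 → 0, fb=0
45: 0110110001000110000 → 0, fb=1
46: 1101100010001100001 → 1, fb=0
47: 1011000100011000010 → 1, fb=0
48: 0110001000110000100 → 0, fb=0
49: 1100010001100001000 → 1, fb=1
50: 1000100011000010001 → 1, fb=1
51: 0001000110000100011 → 0, fb=0
52: 0010001100001000110 → 0, fb=1
53: 0100011000010001101 → 0, fb=0
54: 1000110000100011010 → 1, fb=0
55: 0001100001000110100 → 0, fb=0
56: 0011000010001101000 → 0, fb=1
57: 0110000100011010001 → 0, fb=0
58: 1100001000110100010 → 1, fb=0
59: 1000010001101000100 → 1, fb=0
60: 0000100011010001000 → 0, fb=0
61: 0001000110100010000 → 0, fb=0
62: 0010001101000100000 → 0, fb=1
63: 0100011010001000001 → 0, fb=0
64: 1000110100010000010 → 1, fb=0
65: 0001101000100000100 → 0, fb=0
66: 0011010001000001000 → 0, fb=0
67: 0110100010000010000 → 0, fb=0
68: 1101000100000100000 → 1, fb=0
69: 1010001000001000000 → 1, fb=0
70: 0100010000010000000 → 0, fb=0
71: 1000100000100000000 → 1, fb=1
72: 0001000001000000001 → 0, fb=0
73: 0010000010000000010 → 0, fb=1
74: 0100000100000000101 → 0, fb=1
75: 1000001000000001011 → 1, fb=1
76: 0000010000000010111 → 0, fb=1
77: 0000100000000101111 → 0, fb=0
78: 0001000000001011110 → 0, fb=0
79: 0010000000010111100 → 0, fb=1
80: 0100000000101111001 → 0, fb=1
81: 1000000001011110011 → 1, fb=1
82: 0000000010111100111 → 0, fb=0
83: 0000000101111001110 → 0, fb=0
84: 0000001011110011100 → 0, fb=0
85: 0000010111100111000 → 0, fb=1
86: 0000101111001110001 → 0, fb=0
87: 0001011110011100010 → 0, fb=1
88: 0010111100111000101 → 0, fb=0
89: 0101111001110001010 → 0, fb=0
90: 1011110011100010100 → 1, fb=1
91: 0111100111000101001 → 0, fb=0
92: 1111001110001010010 → 1, fb=1
93: 1110011100010100101 → 1, fb=0
94: 1100111000101001010 → 1, fb=1
95: 1001110001010010101 → 1, fb=0
96: 0011100010100101010 → 0, fb=1
97: 0111000101001010101 → 0, fb=0
98: 1110001010010101010 → 1, fb=1
99: 1100010100101010101 → 1, fb=1
100: 1000101001010101011 → 1, fb=1
101: 0001010010101010111 → 0, fb=1
102: 0010100101010101111 → 0, fb=1
103: 0101001010101011111 → 0, fb=1
104: 1010010101010111111 → 1, fb=1
105: 0100101010101111111 → 0, fb=1
106: 1001010101011111111 → 1, fb=0
107: 0010101010111111110 → 0, fb=1
108: 0101010101111111101 → 0, fb=0
109: 1010101011111111010 → 1, fb=0
110: 0101010111111110100 → 0, fb=0
111: 1010101111111101000 → 1, fb=0
112: 0101011111111010000 → 0, fb=0
113: 1010111111110100000 → 1, fb=1
114: 0101111111101000001 → 0, fb=0
115: 1011111111010000010 → 1, fb=1
116: 0111111110100000101 → 0, fb=1

010011010001100000001000000010010010011100100011011000100011000010001101000100000100000000101111001110001010010101010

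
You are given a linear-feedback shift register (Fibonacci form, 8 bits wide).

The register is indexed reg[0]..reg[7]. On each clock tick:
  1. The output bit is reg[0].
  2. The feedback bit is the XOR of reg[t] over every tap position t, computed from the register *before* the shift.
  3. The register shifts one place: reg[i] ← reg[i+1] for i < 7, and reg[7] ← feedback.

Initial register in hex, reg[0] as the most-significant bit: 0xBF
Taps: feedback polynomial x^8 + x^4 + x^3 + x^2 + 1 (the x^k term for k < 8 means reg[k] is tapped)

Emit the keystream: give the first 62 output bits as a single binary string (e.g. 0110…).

10111111010011001101010001100000111010101011111001010000100111

tick  register→output (feedback)
  0  10111111→1 (0)
  1  01111110→0 (1)
  2  11111101→1 (0)
  3  11111010→1 (0)
  4  11110100→1 (1)
  5  11101001→1 (1)
  6  11010011→1 (0)
  7  10100110→1 (0)
  8  01001100→0 (1)
  9  10011001→1 (1)
 10  00110011→0 (0)
 11  01100110→0 (1)
 12  11001101→1 (0)
 13  10011010→1 (1)
 14  00110101→0 (0)
 15  01101010→0 (0)
 16  11010100→1 (0)
 17  10101000→1 (1)
 18  01010001→0 (1)
 19  10100011→1 (0)
 20  01000110→0 (0)
 21  10001100→1 (0)
 22  00011000→0 (0)
 23  00110000→0 (0)
 24  01100000→0 (1)
 25  11000001→1 (1)
 26  10000011→1 (1)
 27  00000111→0 (0)
 28  00001110→0 (1)
 29  00011101→0 (0)
 30  00111010→0 (1)
 31  01110101→0 (0)
 32  11101010→1 (1)
 33  11010101→1 (0)
 34  10101010→1 (1)
 35  01010101→0 (1)
 36  10101011→1 (1)
 37  01010111→0 (1)
 38  10101111→1 (1)
 39  01011111→0 (0)
 40  10111110→1 (0)
 41  01111100→0 (1)
 42  11111001→1 (0)
 43  11110010→1 (1)
 44  11100101→1 (0)
 45  11001010→1 (0)
 46  10010100→1 (0)
 47  00101000→0 (0)
 48  01010000→0 (1)
 49  10100001→1 (0)
 50  01000010→0 (0)
 51  10000100→1 (1)
 52  00001001→0 (1)
 53  00010011→0 (1)
 54  00100111→0 (1)
 55  01001111→0 (1)
 56  10011111→1 (1)
 57  00111111→0 (1)
 58  01111111→0 (1)
 59  11111111→1 (0)
 60  11111110→1 (0)
 61  11111100→1 (0)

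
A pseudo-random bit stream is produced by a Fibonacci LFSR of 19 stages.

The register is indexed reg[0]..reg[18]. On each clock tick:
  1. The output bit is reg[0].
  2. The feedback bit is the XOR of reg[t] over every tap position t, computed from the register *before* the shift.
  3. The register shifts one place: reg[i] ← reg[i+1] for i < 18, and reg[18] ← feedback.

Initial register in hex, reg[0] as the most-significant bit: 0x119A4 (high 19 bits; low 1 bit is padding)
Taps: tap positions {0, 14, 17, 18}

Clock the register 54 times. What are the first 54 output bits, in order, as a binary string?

step | reg (before) | out | fb
   0 | 0001000110011010010 | 0 | 0
   1 | 0010001100110100100 | 0 | 0
   2 | 0100011001101001000 | 0 | 0
   3 | 1000110011010010000 | 1 | 0
   4 | 0001100110100100000 | 0 | 0
   5 | 0011001101001000000 | 0 | 0
   6 | 0110011010010000000 | 0 | 0
   7 | 1100110100100000000 | 1 | 1
   8 | 1001101001000000001 | 1 | 0
   9 | 0011010010000000010 | 0 | 1
  10 | 0110100100000000101 | 0 | 1
  11 | 1101001000000001011 | 1 | 1
  12 | 1010010000000010111 | 1 | 0
  13 | 0100100000000101110 | 0 | 1
  14 | 1001000000001011101 | 1 | 1
  15 | 0010000000010111011 | 0 | 1
  16 | 0100000000101110111 | 0 | 1
  17 | 1000000001011101111 | 1 | 1
  18 | 0000000010111011111 | 0 | 1
  19 | 0000000101110111111 | 0 | 1
  20 | 0000001011101111111 | 0 | 1
  21 | 0000010111011111111 | 0 | 1
  22 | 0000101110111111111 | 0 | 1
  23 | 0001011101111111111 | 0 | 1
  24 | 0010111011111111111 | 0 | 1
  25 | 0101110111111111111 | 0 | 1
  26 | 1011101111111111111 | 1 | 0
  27 | 0111011111111111110 | 0 | 0
  28 | 1110111111111111100 | 1 | 0
  29 | 1101111111111111000 | 1 | 0
  30 | 1011111111111110000 | 1 | 0
  31 | 0111111111111100000 | 0 | 0
  32 | 1111111111111000000 | 1 | 1
  33 | 1111111111110000001 | 1 | 0
  34 | 1111111111100000010 | 1 | 0
  35 | 1111111111000000100 | 1 | 1
  36 | 1111111110000001001 | 1 | 0
  37 | 1111111100000010010 | 1 | 1
  38 | 1111111000000100101 | 1 | 0
  39 | 1111110000001001010 | 1 | 0
  40 | 1111100000010010100 | 1 | 0
  41 | 1111000000100101000 | 1 | 1
  42 | 1110000001001010001 | 1 | 1
  43 | 1100000010010100011 | 1 | 1
  44 | 1000000100101000111 | 1 | 1
  45 | 0000001001010001111 | 0 | 0
  46 | 0000010010100011110 | 0 | 0
  47 | 0000100101000111100 | 0 | 1
  48 | 0001001010001111001 | 0 | 0
  49 | 0010010100011110010 | 0 | 0
  50 | 0100101000111100100 | 0 | 0
  51 | 1001010001111001000 | 1 | 1
  52 | 0010100011110010001 | 0 | 0
  53 | 0101000111100100010 | 0 | 1

000100011001101001000000001011101111111111111000000100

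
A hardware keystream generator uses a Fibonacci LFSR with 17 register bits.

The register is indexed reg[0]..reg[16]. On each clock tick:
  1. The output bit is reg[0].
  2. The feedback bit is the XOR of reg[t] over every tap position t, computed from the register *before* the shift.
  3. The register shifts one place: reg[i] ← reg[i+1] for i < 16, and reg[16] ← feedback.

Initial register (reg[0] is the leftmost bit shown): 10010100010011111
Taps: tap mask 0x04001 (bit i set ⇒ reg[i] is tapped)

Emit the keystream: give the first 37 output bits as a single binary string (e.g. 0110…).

tick  register→output (feedback)
  0  10010100010011111→1 (0)
  1  00101000100111110→0 (1)
  2  01010001001111101→0 (1)
  3  10100010011111011→1 (1)
  4  01000100111110111→0 (1)
  5  10001001111101111→1 (0)
  6  00010011111011110→0 (1)
  7  00100111110111101→0 (1)
  8  01001111101111011→0 (0)
  9  10011111011110110→1 (0)
 10  00111110111101100→0 (1)
 11  01111101111011001→0 (0)
 12  11111011110110010→1 (1)
 13  11110111101100101→1 (0)
 14  11101111011001010→1 (1)
 15  11011110110010101→1 (0)
 16  10111101100101010→1 (1)
 17  01111011001010101→0 (1)
 18  11110110010101011→1 (1)
 19  11101100101010111→1 (0)
 20  11011001010101110→1 (0)
 21  10110010101011100→1 (0)
 22  01100101010111000→0 (0)
 23  11001010101110000→1 (1)
 24  10010101011100001→1 (1)
 25  00101010111000011→0 (0)
 26  01010101110000110→0 (1)
 27  10101011100001101→1 (0)
 28  01010111000011010→0 (0)
 29  10101110000110100→1 (0)
 30  01011100001101000→0 (0)
 31  10111000011010000→1 (1)
 32  01110000110100001→0 (0)
 33  11100001101000010→1 (1)
 34  11000011010000101→1 (0)
 35  10000110100001010→1 (1)
 36  00001101000010101→0 (1)

1001010001001111101111011001010101110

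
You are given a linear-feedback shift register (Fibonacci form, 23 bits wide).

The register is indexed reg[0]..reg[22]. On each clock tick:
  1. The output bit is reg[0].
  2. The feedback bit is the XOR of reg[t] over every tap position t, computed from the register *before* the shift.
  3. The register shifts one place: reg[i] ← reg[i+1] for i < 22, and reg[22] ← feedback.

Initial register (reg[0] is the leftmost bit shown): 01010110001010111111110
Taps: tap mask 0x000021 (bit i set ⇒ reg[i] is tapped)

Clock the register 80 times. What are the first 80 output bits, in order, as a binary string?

step | reg (before) | out | fb
   0 | 01010110001010111111110 | 0 | 1
   1 | 10101100010101111111101 | 1 | 0
   2 | 01011000101011111111010 | 0 | 0
   3 | 10110001010111111110100 | 1 | 1
   4 | 01100010101111111101001 | 0 | 0
   5 | 11000101011111111010010 | 1 | 0
   6 | 10001010111111110100100 | 1 | 1
   7 | 00010101111111101001001 | 0 | 1
   8 | 00101011111111010010011 | 0 | 0
   9 | 01010111111110100100110 | 0 | 1
  10 | 10101111111101001001101 | 1 | 0
  11 | 01011111111010010011010 | 0 | 1
  12 | 10111111110100100110101 | 1 | 0
  13 | 01111111101001001101010 | 0 | 1
  14 | 11111111010010011010101 | 1 | 0
  15 | 11111110100100110101010 | 1 | 0
  16 | 11111101001001101010100 | 1 | 0
  17 | 11111010010011010101000 | 1 | 1
  18 | 11110100100110101010001 | 1 | 0
  19 | 11101001001101010100010 | 1 | 1
  20 | 11010010011010101000101 | 1 | 1
  21 | 10100100110101010001011 | 1 | 0
  22 | 01001001101010100010110 | 0 | 0
  23 | 10010011010101000101100 | 1 | 1
  24 | 00100110101010001011001 | 0 | 1
  25 | 01001101010100010110011 | 0 | 1
  26 | 10011010101000101100111 | 1 | 1
  27 | 00110101010001011001111 | 0 | 1
  28 | 01101010100010110011111 | 0 | 0
  29 | 11010101000101100111110 | 1 | 0
  30 | 10101010001011001111100 | 1 | 1
  31 | 01010100010110011111001 | 0 | 1
  32 | 10101000101100111110011 | 1 | 1
  33 | 01010001011001111100111 | 0 | 0
  34 | 10100010110011111001110 | 1 | 1
  35 | 01000101100111110011101 | 0 | 1
  36 | 10001011001111100111011 | 1 | 1
  37 | 00010110011111001110111 | 0 | 1
  38 | 00101100111110011101111 | 0 | 1
  39 | 01011001111100111011111 | 0 | 0
  40 | 10110011111001110111110 | 1 | 1
  41 | 01100111110011101111101 | 0 | 1
  42 | 11001111100111011111011 | 1 | 0
  43 | 10011111001110111110110 | 1 | 0
  44 | 00111110011101111101100 | 0 | 1
  45 | 01111100111011111011001 | 0 | 1
  46 | 11111001110111110110011 | 1 | 1
  47 | 11110011101111101100111 | 1 | 1
  48 | 11100111011111011001111 | 1 | 0
  49 | 11001110111110110011110 | 1 | 0
  50 | 10011101111101100111100 | 1 | 0
  51 | 00111011111011001111000 | 0 | 0
  52 | 01110111110110011110000 | 0 | 1
  53 | 11101111101100111100001 | 1 | 0
  54 | 11011111011001111000010 | 1 | 0
  55 | 10111110110011110000100 | 1 | 0
  56 | 01111101100111100001000 | 0 | 1
  57 | 11111011001111000010001 | 1 | 1
  58 | 11110110011110000100011 | 1 | 0
  59 | 11101100111100001000110 | 1 | 0
  60 | 11011001111000010001100 | 1 | 1
  61 | 10110011110000100011001 | 1 | 1
  62 | 01100111100001000110011 | 0 | 1
  63 | 11001111000010001100111 | 1 | 0
  64 | 10011110000100011001110 | 1 | 0
  65 | 00111100001000110011100 | 0 | 1
  66 | 01111000010001100111001 | 0 | 0
  67 | 11110000100011001110010 | 1 | 1
  68 | 11100001000110011100101 | 1 | 1
  69 | 11000010001100111001011 | 1 | 1
  70 | 10000100011001110010111 | 1 | 0
  71 | 00001000110011100101110 | 0 | 0
  72 | 00010001100111001011100 | 0 | 0
  73 | 00100011001110010111000 | 0 | 0
  74 | 01000110011100101110000 | 0 | 1
  75 | 10001100111001011100001 | 1 | 0
  76 | 00011001110010111000010 | 0 | 0
  77 | 00110011100101110000100 | 0 | 0
  78 | 01100111001011100001000 | 0 | 1
  79 | 11001110010111000010001 | 1 | 0

01010110001010111111110100100110101010001011001111100111011111011001111000010001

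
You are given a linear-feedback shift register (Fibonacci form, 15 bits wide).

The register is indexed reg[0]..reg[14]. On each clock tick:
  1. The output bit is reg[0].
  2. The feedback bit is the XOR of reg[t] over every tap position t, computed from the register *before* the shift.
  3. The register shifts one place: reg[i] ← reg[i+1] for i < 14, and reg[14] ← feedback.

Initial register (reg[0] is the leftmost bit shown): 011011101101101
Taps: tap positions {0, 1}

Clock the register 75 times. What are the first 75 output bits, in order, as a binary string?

tick  register→output (feedback)
  0  011011101101101→0 (1)
  1  110111011011011→1 (0)
  2  101110110110110→1 (1)
  3  011101101101101→0 (1)
  4  111011011011011→1 (0)
  5  110110110110110→1 (0)
  6  101101101101100→1 (1)
  7  011011011011001→0 (1)
  8  110110110110011→1 (0)
  9  101101101100110→1 (1)
 10  011011011001101→0 (1)
 11  110110110011011→1 (0)
 12  101101100110110→1 (1)
 13  011011001101101→0 (1)
 14  110110011011011→1 (0)
 15  101100110110110→1 (1)
 16  011001101101101→0 (1)
 17  110011011011011→1 (0)
 18  100110110110110→1 (1)
 19  001101101101101→0 (0)
 20  011011011011010→0 (1)
 21  110110110110101→1 (0)
 22  101101101101010→1 (1)
 23  011011011010101→0 (1)
 24  110110110101011→1 (0)
 25  101101101010110→1 (1)
 26  011011010101101→0 (1)
 27  110110101011011→1 (0)
 28  101101010110110→1 (1)
 29  011010101101101→0 (1)
 30  110101011011011→1 (0)
 31  101010110110110→1 (1)
 32  010101101101101→0 (1)
 33  101011011011011→1 (1)
 34  010110110110111→0 (1)
 35  101101101101111→1 (1)
 36  011011011011111→0 (1)
 37  110110110111111→1 (0)
 38  101101101111110→1 (1)
 39  011011011111101→0 (1)
 40  110110111111011→1 (0)
 41  101101111110110→1 (1)
 42  011011111101101→0 (1)
 43  110111111011011→1 (0)
 44  101111110110110→1 (1)
 45  011111101101101→0 (1)
 46  111111011011011→1 (0)
 47  111110110110110→1 (0)
 48  111101101101100→1 (0)
 49  111011011011000→1 (0)
 50  110110110110000→1 (0)
 51  101101101100000→1 (1)
 52  011011011000001→0 (1)
 53  110110110000011→1 (0)
 54  101101100000110→1 (1)
 55  011011000001101→0 (1)
 56  110110000011011→1 (0)
 57  101100000110110→1 (1)
 58  011000001101101→0 (1)
 59  110000011011011→1 (0)
 60  100000110110110→1 (1)
 61  000001101101101→0 (0)
 62  000011011011010→0 (0)
 63  000110110110100→0 (0)
 64  001101101101000→0 (0)
 65  011011011010000→0 (1)
 66  110110110100001→1 (0)
 67  101101101000010→1 (1)
 68  011011010000101→0 (1)
 69  110110100001011→1 (0)
 70  101101000010110→1 (1)
 71  011010000101101→0 (1)
 72  110100001011011→1 (0)
 73  101000010110110→1 (1)
 74  010000101101101→0 (1)

011011101101101101100110110110110101011011011011111101101101100000110110110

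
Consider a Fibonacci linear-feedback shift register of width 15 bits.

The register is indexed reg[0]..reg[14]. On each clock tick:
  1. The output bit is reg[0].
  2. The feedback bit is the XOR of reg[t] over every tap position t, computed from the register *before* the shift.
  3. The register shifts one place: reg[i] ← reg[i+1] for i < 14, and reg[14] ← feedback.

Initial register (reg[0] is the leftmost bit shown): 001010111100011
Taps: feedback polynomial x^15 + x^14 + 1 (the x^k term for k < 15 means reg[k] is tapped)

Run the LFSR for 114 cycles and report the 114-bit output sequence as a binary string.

001010111100011110011010111101011101100101001101001000110001001110000100001110100000111110100111111010100111010101

step | reg (before) | out | fb
   0 | 001010111100011 | 0 | 1
   1 | 010101111000111 | 0 | 1
   2 | 101011110001111 | 1 | 0
   3 | 010111100011110 | 0 | 0
   4 | 101111000111100 | 1 | 1
   5 | 011110001111001 | 0 | 1
   6 | 111100011110011 | 1 | 0
   7 | 111000111100110 | 1 | 1
   8 | 110001111001101 | 1 | 0
   9 | 100011110011010 | 1 | 1
  10 | 000111100110101 | 0 | 1
  11 | 001111001101011 | 0 | 1
  12 | 011110011010111 | 0 | 1
  13 | 111100110101111 | 1 | 0
  14 | 111001101011110 | 1 | 1
  15 | 110011010111101 | 1 | 0
  16 | 100110101111010 | 1 | 1
  17 | 001101011110101 | 0 | 1
  18 | 011010111101011 | 0 | 1
  19 | 110101111010111 | 1 | 0
  20 | 101011110101110 | 1 | 1
  21 | 010111101011101 | 0 | 1
  22 | 101111010111011 | 1 | 0
  23 | 011110101110110 | 0 | 0
  24 | 111101011101100 | 1 | 1
  25 | 111010111011001 | 1 | 0
  26 | 110101110110010 | 1 | 1
  27 | 101011101100101 | 1 | 0
  28 | 010111011001010 | 0 | 0
  29 | 101110110010100 | 1 | 1
  30 | 011101100101001 | 0 | 1
  31 | 111011001010011 | 1 | 0
  32 | 110110010100110 | 1 | 1
  33 | 101100101001101 | 1 | 0
  34 | 011001010011010 | 0 | 0
  35 | 110010100110100 | 1 | 1
  36 | 100101001101001 | 1 | 0
  37 | 001010011010010 | 0 | 0
  38 | 010100110100100 | 0 | 0
  39 | 101001101001000 | 1 | 1
  40 | 010011010010001 | 0 | 1
  41 | 100110100100011 | 1 | 0
  42 | 001101001000110 | 0 | 0
  43 | 011010010001100 | 0 | 0
  44 | 110100100011000 | 1 | 1
  45 | 101001000110001 | 1 | 0
  46 | 010010001100010 | 0 | 0
  47 | 100100011000100 | 1 | 1
  48 | 001000110001001 | 0 | 1
  49 | 010001100010011 | 0 | 1
  50 | 100011000100111 | 1 | 0
  51 | 000110001001110 | 0 | 0
  52 | 001100010011100 | 0 | 0
  53 | 011000100111000 | 0 | 0
  54 | 110001001110000 | 1 | 1
  55 | 100010011100001 | 1 | 0
  56 | 000100111000010 | 0 | 0
  57 | 001001110000100 | 0 | 0
  58 | 010011100001000 | 0 | 0
  59 | 100111000010000 | 1 | 1
  60 | 001110000100001 | 0 | 1
  61 | 011100001000011 | 0 | 1
  62 | 111000010000111 | 1 | 0
  63 | 110000100001110 | 1 | 1
  64 | 100001000011101 | 1 | 0
  65 | 000010000111010 | 0 | 0
  66 | 000100001110100 | 0 | 0
  67 | 001000011101000 | 0 | 0
  68 | 010000111010000 | 0 | 0
  69 | 100001110100000 | 1 | 1
  70 | 000011101000001 | 0 | 1
  71 | 000111010000011 | 0 | 1
  72 | 001110100000111 | 0 | 1
  73 | 011101000001111 | 0 | 1
  74 | 111010000011111 | 1 | 0
  75 | 110100000111110 | 1 | 1
  76 | 101000001111101 | 1 | 0
  77 | 010000011111010 | 0 | 0
  78 | 100000111110100 | 1 | 1
  79 | 000001111101001 | 0 | 1
  80 | 000011111010011 | 0 | 1
  81 | 000111110100111 | 0 | 1
  82 | 001111101001111 | 0 | 1
  83 | 011111010011111 | 0 | 1
  84 | 111110100111111 | 1 | 0
  85 | 111101001111110 | 1 | 1
  86 | 111010011111101 | 1 | 0
  87 | 110100111111010 | 1 | 1
  88 | 101001111110101 | 1 | 0
  89 | 010011111101010 | 0 | 0
  90 | 100111111010100 | 1 | 1
  91 | 001111110101001 | 0 | 1
  92 | 011111101010011 | 0 | 1
  93 | 111111010100111 | 1 | 0
  94 | 111110101001110 | 1 | 1
  95 | 111101010011101 | 1 | 0
  96 | 111010100111010 | 1 | 1
  97 | 110101001110101 | 1 | 0
  98 | 101010011101010 | 1 | 1
  99 | 010100111010101 | 0 | 1
 100 | 101001110101011 | 1 | 0
 101 | 010011101010110 | 0 | 0
 102 | 100111010101100 | 1 | 1
 103 | 001110101011001 | 0 | 1
 104 | 011101010110011 | 0 | 1
 105 | 111010101100111 | 1 | 0
 106 | 110101011001110 | 1 | 1
 107 | 101010110011101 | 1 | 0
 108 | 010101100111010 | 0 | 0
 109 | 101011001110100 | 1 | 1
 110 | 010110011101001 | 0 | 1
 111 | 101100111010011 | 1 | 0
 112 | 011001110100110 | 0 | 0
 113 | 110011101001100 | 1 | 1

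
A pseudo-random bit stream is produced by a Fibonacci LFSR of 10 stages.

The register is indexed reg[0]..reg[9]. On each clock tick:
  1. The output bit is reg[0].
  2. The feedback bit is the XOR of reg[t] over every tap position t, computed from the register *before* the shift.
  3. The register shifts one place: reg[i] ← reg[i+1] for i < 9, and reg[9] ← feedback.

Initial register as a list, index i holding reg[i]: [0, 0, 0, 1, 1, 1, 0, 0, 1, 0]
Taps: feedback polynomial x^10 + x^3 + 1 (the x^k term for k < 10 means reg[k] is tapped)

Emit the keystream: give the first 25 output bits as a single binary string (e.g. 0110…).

0001110010111110010100110

step | reg (before) | out | fb
   0 | 0001110010 | 0 | 1
   1 | 0011100101 | 0 | 1
   2 | 0111001011 | 0 | 1
   3 | 1110010111 | 1 | 1
   4 | 1100101111 | 1 | 1
   5 | 1001011111 | 1 | 0
   6 | 0010111110 | 0 | 0
   7 | 0101111100 | 0 | 1
   8 | 1011111001 | 1 | 0
   9 | 0111110010 | 0 | 1
  10 | 1111100101 | 1 | 0
  11 | 1111001010 | 1 | 0
  12 | 1110010100 | 1 | 1
  13 | 1100101001 | 1 | 1
  14 | 1001010011 | 1 | 0
  15 | 0010100110 | 0 | 0
  16 | 0101001100 | 0 | 1
  17 | 1010011001 | 1 | 1
  18 | 0100110011 | 0 | 0
  19 | 1001100110 | 1 | 0
  20 | 0011001100 | 0 | 1
  21 | 0110011001 | 0 | 0
  22 | 1100110010 | 1 | 1
  23 | 1001100101 | 1 | 0
  24 | 0011001010 | 0 | 1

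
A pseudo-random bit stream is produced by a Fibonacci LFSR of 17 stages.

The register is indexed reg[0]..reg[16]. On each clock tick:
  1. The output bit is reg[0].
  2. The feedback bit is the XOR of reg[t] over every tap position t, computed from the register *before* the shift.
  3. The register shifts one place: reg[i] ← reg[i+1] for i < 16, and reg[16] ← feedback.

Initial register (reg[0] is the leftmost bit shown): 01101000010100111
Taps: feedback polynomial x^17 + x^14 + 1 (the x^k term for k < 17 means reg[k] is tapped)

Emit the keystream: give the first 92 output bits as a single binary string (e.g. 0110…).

01101000010100111100110110011010101100001101011110101101110100011110101110011011100001010110

k : reg_k → out_k, fb_k
0: 01101000010100111 → 0, fb=1
1: 11010000101001111 → 1, fb=0
2: 10100001010011110 → 1, fb=0
3: 01000010100111100 → 0, fb=1
4: 10000101001111001 → 1, fb=1
5: 00001010011110011 → 0, fb=0
6: 00010100111100110 → 0, fb=1
7: 00101001111001101 → 0, fb=1
8: 01010011110011011 → 0, fb=0
9: 10100111100110110 → 1, fb=0
10: 01001111001101100 → 0, fb=1
11: 10011110011011001 → 1, fb=1
12: 00111100110110011 → 0, fb=0
13: 01111001101100110 → 0, fb=1
14: 11110011011001101 → 1, fb=0
15: 11100110110011010 → 1, fb=1
16: 11001101100110101 → 1, fb=0
17: 10011011001101010 → 1, fb=1
18: 00110110011010101 → 0, fb=1
19: 01101100110101011 → 0, fb=0
20: 11011001101010110 → 1, fb=0
21: 10110011010101100 → 1, fb=0
22: 01100110101011000 → 0, fb=0
23: 11001101010110000 → 1, fb=1
24: 10011010101100001 → 1, fb=1
25: 00110101011000011 → 0, fb=0
26: 01101010110000110 → 0, fb=1
27: 11010101100001101 → 1, fb=0
28: 10101011000011010 → 1, fb=1
29: 01010110000110101 → 0, fb=1
30: 10101100001101011 → 1, fb=1
31: 01011000011010111 → 0, fb=1
32: 10110000110101111 → 1, fb=0
33: 01100001101011110 → 0, fb=1
34: 11000011010111101 → 1, fb=0
35: 10000110101111010 → 1, fb=1
36: 00001101011110101 → 0, fb=1
37: 00011010111101011 → 0, fb=0
38: 00110101111010110 → 0, fb=1
39: 01101011110101101 → 0, fb=1
40: 11010111101011011 → 1, fb=1
41: 10101111010110111 → 1, fb=0
42: 01011110101101110 → 0, fb=1
43: 10111101011011101 → 1, fb=0
44: 01111010110111010 → 0, fb=0
45: 11110101101110100 → 1, fb=0
46: 11101011011101000 → 1, fb=1
47: 11010110111010001 → 1, fb=1
48: 10101101110100011 → 1, fb=1
49: 01011011101000111 → 0, fb=1
50: 10110111010001111 → 1, fb=0
51: 01101110100011110 → 0, fb=1
52: 11011101000111101 → 1, fb=0
53: 10111010001111010 → 1, fb=1
54: 01110100011110101 → 0, fb=1
55: 11101000111101011 → 1, fb=1
56: 11010001111010111 → 1, fb=0
57: 10100011110101110 → 1, fb=0
58: 01000111101011100 → 0, fb=1
59: 10001111010111001 → 1, fb=1
60: 00011110101110011 → 0, fb=0
61: 00111101011100110 → 0, fb=1
62: 01111010111001101 → 0, fb=1
63: 11110101110011011 → 1, fb=1
64: 11101011100110111 → 1, fb=0
65: 11010111001101110 → 1, fb=0
66: 10101110011011100 → 1, fb=0
67: 01011100110111000 → 0, fb=0
68: 10111001101110000 → 1, fb=1
69: 01110011011100001 → 0, fb=0
70: 11100110111000010 → 1, fb=1
71: 11001101110000101 → 1, fb=0
72: 10011011100001010 → 1, fb=1
73: 00110111000010101 → 0, fb=1
74: 01101110000101011 → 0, fb=0
75: 11011100001010110 → 1, fb=0
76: 10111000010101100 → 1, fb=0
77: 01110000101011000 → 0, fb=0
78: 11100001010110000 → 1, fb=1
79: 11000010101100001 → 1, fb=1
80: 10000101011000011 → 1, fb=1
81: 00001010110000111 → 0, fb=1
82: 00010101100001111 → 0, fb=1
83: 00101011000011111 → 0, fb=1
84: 01010110000111111 → 0, fb=1
85: 10101100001111111 → 1, fb=0
86: 01011000011111110 → 0, fb=1
87: 10110000111111101 → 1, fb=0
88: 01100001111111010 → 0, fb=0
89: 11000011111110100 → 1, fb=0
90: 10000111111101000 → 1, fb=1
91: 00001111111010001 → 0, fb=0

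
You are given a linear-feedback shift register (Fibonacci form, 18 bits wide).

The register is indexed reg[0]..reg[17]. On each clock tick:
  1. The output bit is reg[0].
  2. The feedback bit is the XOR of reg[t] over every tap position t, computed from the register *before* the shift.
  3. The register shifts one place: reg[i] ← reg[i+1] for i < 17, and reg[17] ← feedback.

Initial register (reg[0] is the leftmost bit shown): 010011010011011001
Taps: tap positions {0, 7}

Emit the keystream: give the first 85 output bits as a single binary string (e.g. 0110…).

k : reg_k → out_k, fb_k
0: 010011010011011001 → 0, fb=1
1: 100110100110110011 → 1, fb=1
2: 001101001101100111 → 0, fb=0
3: 011010011011001110 → 0, fb=1
4: 110100110110011101 → 1, fb=0
5: 101001101100111010 → 1, fb=1
6: 010011011001110101 → 0, fb=1
7: 100110110011101011 → 1, fb=0
8: 001101100111010110 → 0, fb=0
9: 011011001110101100 → 0, fb=0
10: 110110011101011000 → 1, fb=0
11: 101100111010110000 → 1, fb=0
12: 011001110101100000 → 0, fb=1
13: 110011101011000001 → 1, fb=1
14: 100111010110000011 → 1, fb=0
15: 001110101100000110 → 0, fb=0
16: 011101011000001100 → 0, fb=1
17: 111010110000011001 → 1, fb=0
18: 110101100000110010 → 1, fb=1
19: 101011000001100101 → 1, fb=1
20: 010110000011001011 → 0, fb=0
21: 101100000110010110 → 1, fb=1
22: 011000001100101101 → 0, fb=0
23: 110000011001011010 → 1, fb=0
24: 100000110010110100 → 1, fb=0
25: 000001100101101000 → 0, fb=0
26: 000011001011010000 → 0, fb=0
27: 000110010110100000 → 0, fb=1
28: 001100101101000001 → 0, fb=0
29: 011001011010000010 → 0, fb=1
30: 110010110100000101 → 1, fb=0
31: 100101101000001010 → 1, fb=1
32: 001011010000010101 → 0, fb=1
33: 010110100000101011 → 0, fb=0
34: 101101000001010110 → 1, fb=1
35: 011010000010101101 → 0, fb=0
36: 110100000101011010 → 1, fb=1
37: 101000001010110101 → 1, fb=1
38: 010000010101101011 → 0, fb=1
39: 100000101011010111 → 1, fb=1
40: 000001010110101111 → 0, fb=1
41: 000010101101011111 → 0, fb=0
42: 000101011010111110 → 0, fb=1
43: 001010110101111101 → 0, fb=1
44: 010101101011111011 → 0, fb=0
45: 101011010111110110 → 1, fb=0
46: 010110101111101100 → 0, fb=0
47: 101101011111011000 → 1, fb=0
48: 011010111110110000 → 0, fb=1
49: 110101111101100001 → 1, fb=0
50: 101011111011000010 → 1, fb=0
51: 010111110110000100 → 0, fb=1
52: 101111101100001001 → 1, fb=1
53: 011111011000010011 → 0, fb=1
54: 111110110000100111 → 1, fb=0
55: 111101100001001110 → 1, fb=1
56: 111011000010011101 → 1, fb=1
57: 110110000100111011 → 1, fb=1
58: 101100001001110111 → 1, fb=1
59: 011000010011101111 → 0, fb=1
60: 110000100111011111 → 1, fb=1
61: 100001001110111111 → 1, fb=1
62: 000010011101111111 → 0, fb=1
63: 000100111011111111 → 0, fb=1
64: 001001110111111111 → 0, fb=1
65: 010011101111111111 → 0, fb=0
66: 100111011111111110 → 1, fb=0
67: 001110111111111100 → 0, fb=1
68: 011101111111111001 → 0, fb=1
69: 111011111111110011 → 1, fb=0
70: 110111111111100110 → 1, fb=0
71: 101111111111001100 → 1, fb=0
72: 011111111110011000 → 0, fb=1
73: 111111111100110001 → 1, fb=0
74: 111111111001100010 → 1, fb=0
75: 111111110011000100 → 1, fb=0
76: 111111100110001000 → 1, fb=1
77: 111111001100010001 → 1, fb=1
78: 111110011000100011 → 1, fb=0
79: 111100110001000110 → 1, fb=0
80: 111001100010001100 → 1, fb=1
81: 110011000100011001 → 1, fb=1
82: 100110001000110011 → 1, fb=1
83: 001100010001100111 → 0, fb=1
84: 011000100011001111 → 0, fb=0

0100110100110110011101011000001100101101000001010110101111101100001001110111111111100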